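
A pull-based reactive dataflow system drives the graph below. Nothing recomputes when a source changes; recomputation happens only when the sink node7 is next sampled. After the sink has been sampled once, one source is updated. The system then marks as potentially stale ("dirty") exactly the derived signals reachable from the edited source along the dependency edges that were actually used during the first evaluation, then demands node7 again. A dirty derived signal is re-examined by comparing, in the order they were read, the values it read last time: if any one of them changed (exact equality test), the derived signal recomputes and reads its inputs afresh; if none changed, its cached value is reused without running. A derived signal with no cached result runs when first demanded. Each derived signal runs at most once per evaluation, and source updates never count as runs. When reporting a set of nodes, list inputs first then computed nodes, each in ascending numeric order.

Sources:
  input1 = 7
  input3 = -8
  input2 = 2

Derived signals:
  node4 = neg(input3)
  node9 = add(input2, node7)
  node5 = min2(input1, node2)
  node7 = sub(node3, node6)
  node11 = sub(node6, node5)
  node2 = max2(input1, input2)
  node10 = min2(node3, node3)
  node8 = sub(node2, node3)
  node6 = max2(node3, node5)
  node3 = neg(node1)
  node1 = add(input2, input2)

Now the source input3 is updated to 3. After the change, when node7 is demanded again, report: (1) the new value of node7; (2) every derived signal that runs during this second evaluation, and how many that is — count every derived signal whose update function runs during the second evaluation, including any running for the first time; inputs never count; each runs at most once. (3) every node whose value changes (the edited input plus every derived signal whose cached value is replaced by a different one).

First evaluation (everything demanded from the output):
  node1 = add(2, 2) = 4
  node2 = max2(7, 2) = 7
  node3 = neg(4) = -4
  node5 = min2(7, 7) = 7
  node6 = max2(-4, 7) = 7
  node7 = sub(-4, 7) = -11

Propagation after the edit:
  input3 feeds no computation that the output demands — nothing is marked dirty and nothing runs.

Key observation: input3 is never demanded by the output, so the edit triggers no recomputation at all.

New value of node7: -11.
Derived signals that run: none — 0 in total.
Values that change: input3.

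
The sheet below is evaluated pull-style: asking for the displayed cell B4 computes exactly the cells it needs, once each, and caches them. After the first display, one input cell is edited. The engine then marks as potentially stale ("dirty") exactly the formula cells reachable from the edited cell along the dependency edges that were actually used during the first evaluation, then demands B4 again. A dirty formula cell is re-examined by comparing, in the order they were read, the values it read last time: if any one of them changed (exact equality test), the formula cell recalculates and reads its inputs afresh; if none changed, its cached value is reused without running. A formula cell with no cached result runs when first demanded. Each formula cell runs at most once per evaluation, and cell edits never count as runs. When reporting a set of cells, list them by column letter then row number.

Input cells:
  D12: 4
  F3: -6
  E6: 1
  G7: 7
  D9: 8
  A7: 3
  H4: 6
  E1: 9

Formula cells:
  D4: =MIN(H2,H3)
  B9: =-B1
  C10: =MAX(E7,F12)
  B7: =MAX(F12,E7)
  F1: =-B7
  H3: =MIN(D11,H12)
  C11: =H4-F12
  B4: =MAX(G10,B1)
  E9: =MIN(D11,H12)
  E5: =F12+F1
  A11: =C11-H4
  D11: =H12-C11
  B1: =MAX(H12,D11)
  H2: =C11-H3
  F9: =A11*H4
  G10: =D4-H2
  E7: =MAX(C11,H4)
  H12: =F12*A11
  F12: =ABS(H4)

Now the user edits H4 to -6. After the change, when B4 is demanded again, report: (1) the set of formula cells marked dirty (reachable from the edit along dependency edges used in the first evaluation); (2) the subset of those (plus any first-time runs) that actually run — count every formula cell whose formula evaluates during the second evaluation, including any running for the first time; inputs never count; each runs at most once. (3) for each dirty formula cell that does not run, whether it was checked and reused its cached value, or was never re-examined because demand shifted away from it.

The edit dirties: A11, B1, B4, C11, D4, D11, F12, G10, H2, H3, H12.
10 formula cells run: A11, B1, B4, C11, D4, D11, F12, G10, H2, H3.
Cache hits after checking: H12.
Note where the cutoff bites: H12 is checked, finds nothing changed, and keeps its cache.

First demand of the output computes:
  F12 = ABS(6) = 6
  C11 = 6 - 6 = 0
  A11 = 0 - 6 = -6
  H12 = 6 * -6 = -36
  D11 = -36 - 0 = -36
  B1 = MAX(-36, -36) = -36
  H3 = MIN(-36, -36) = -36
  H2 = 0 - -36 = 36
  D4 = MIN(36, -36) = -36
  G10 = -36 - 36 = -72
  B4 = MAX(-72, -36) = -36

After the edit, cleaning proceeds:
  F12: a read changed (H4 6->-6) — executes, giving 6 — identical to its old value.
  C11: a read changed (H4 6->-6) — executes, giving -12.
  A11: a read changed (C11 0->-12; H4 6->-6) — executes, giving -6 — identical to its old value.
  H12: dirty, but its reads are unchanged (F12 unchanged, A11 unchanged); cached -36 stands.
  D11: a read changed (C11 0->-12) — executes, giving -24.
  B1: a read changed (D11 -36->-24) — executes, giving -24.
  H3: a read changed (D11 -36->-24) — executes, giving -36 — identical to its old value.
  H2: a read changed (C11 0->-12) — executes, giving 24.
  D4: a read changed (H2 36->24) — executes, giving -36 — identical to its old value.
  G10: a read changed (H2 36->24) — executes, giving -60.
  B4: a read changed (G10 -72->-60; B1 -36->-24) — executes, giving -24.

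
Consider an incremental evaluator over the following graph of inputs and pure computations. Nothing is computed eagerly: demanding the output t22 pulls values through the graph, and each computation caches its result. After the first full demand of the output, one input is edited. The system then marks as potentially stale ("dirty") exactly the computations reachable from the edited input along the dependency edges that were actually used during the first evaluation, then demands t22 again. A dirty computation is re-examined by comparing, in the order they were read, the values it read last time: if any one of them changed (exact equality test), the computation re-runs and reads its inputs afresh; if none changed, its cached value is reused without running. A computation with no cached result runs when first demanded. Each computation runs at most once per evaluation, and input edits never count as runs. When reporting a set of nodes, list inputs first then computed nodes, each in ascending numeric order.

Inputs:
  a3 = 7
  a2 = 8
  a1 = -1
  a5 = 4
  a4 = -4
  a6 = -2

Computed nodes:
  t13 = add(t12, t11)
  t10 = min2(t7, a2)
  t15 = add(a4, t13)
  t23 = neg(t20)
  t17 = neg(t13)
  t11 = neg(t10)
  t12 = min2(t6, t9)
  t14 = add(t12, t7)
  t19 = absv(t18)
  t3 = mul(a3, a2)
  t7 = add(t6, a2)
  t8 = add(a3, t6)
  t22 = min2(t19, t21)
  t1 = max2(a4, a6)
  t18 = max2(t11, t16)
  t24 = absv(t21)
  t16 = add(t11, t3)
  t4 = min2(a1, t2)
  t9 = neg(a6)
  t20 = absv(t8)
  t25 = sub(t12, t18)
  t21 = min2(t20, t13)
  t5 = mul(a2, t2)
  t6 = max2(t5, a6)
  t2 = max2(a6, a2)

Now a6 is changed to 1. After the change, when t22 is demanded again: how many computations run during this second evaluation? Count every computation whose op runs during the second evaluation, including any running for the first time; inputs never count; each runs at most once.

Initial pass — values computed on the first demand:
  t2 = max2(-2, 8) = 8
  t3 = mul(7, 8) = 56
  t5 = mul(8, 8) = 64
  t6 = max2(64, -2) = 64
  t7 = add(64, 8) = 72
  t8 = add(7, 64) = 71
  t9 = neg(-2) = 2
  t10 = min2(72, 8) = 8
  t11 = neg(8) = -8
  t12 = min2(64, 2) = 2
  t13 = add(2, -8) = -6
  t16 = add(-8, 56) = 48
  t18 = max2(-8, 48) = 48
  t19 = absv(48) = 48
  t20 = absv(71) = 71
  t21 = min2(71, -6) = -6
  t22 = min2(48, -6) = -6

Second demand — change propagation:
  t2: re-runs because a6 -2->1; new result 8 (unchanged).
  t5: re-examined; everything it read last time is the same (a2 unchanged, t2 unchanged) — cache 64 kept, no run.
  t6: re-runs because a6 -2->1; new result 64 (unchanged).
  t7: re-examined; everything it read last time is the same (t6 unchanged, a2 unchanged) — cache 72 kept, no run.
  t8: re-examined; everything it read last time is the same (a3 unchanged, t6 unchanged) — cache 71 kept, no run.
  t9: re-runs because a6 -2->1; new result -1.
  t10: re-examined; everything it read last time is the same (t7 unchanged, a2 unchanged) — cache 8 kept, no run.
  t11: re-examined; everything it read last time is the same (t10 unchanged) — cache -8 kept, no run.
  t12: re-runs because t9 2->-1; new result -1.
  t13: re-runs because t12 2->-1; new result -9.
  t16: re-examined; everything it read last time is the same (t11 unchanged, t3 unchanged) — cache 48 kept, no run.
  t18: re-examined; everything it read last time is the same (t11 unchanged, t16 unchanged) — cache 48 kept, no run.
  t19: re-examined; everything it read last time is the same (t18 unchanged) — cache 48 kept, no run.
  t20: re-examined; everything it read last time is the same (t8 unchanged) — cache 71 kept, no run.
  t21: re-runs because t13 -6->-9; new result -9.
  t22: re-runs because t21 -6->-9; new result -9.

The important point: at t5 every value read last time is unchanged, so the dirty flag clears without a run.

Run set: t2, t6, t9, t12, t13, t21, t22 (7 run).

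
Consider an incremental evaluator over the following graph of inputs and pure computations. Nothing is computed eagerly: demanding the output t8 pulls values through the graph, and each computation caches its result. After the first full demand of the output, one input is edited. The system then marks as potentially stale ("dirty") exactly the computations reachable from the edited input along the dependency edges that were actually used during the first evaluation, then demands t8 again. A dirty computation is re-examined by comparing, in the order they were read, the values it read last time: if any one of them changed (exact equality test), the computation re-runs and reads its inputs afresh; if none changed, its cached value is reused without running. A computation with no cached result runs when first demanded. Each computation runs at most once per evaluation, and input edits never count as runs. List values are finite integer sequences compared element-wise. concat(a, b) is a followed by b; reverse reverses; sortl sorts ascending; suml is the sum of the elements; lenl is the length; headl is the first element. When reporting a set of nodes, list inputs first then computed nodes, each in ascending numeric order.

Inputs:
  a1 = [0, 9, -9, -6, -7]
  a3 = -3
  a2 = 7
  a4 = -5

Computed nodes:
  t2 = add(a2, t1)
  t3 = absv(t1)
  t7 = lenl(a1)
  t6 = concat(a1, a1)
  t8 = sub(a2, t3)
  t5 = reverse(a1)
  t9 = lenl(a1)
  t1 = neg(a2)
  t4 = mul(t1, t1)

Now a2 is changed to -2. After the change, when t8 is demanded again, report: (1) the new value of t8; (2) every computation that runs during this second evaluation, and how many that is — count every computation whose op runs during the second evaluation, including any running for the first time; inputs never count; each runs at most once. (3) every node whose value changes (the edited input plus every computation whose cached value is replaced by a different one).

Initial pass — values computed on the first demand:
  t1 = neg(7) = -7
  t3 = absv(-7) = 7
  t8 = sub(7, 7) = 0

Second demand — change propagation:
  t1: re-runs because a2 7->-2; new result 2.
  t3: re-runs because t1 -7->2; new result 2.
  t8: re-runs because a2 7->-2; t3 7->2; new result -4.

t8 now evaluates to -4.
Run set: t1, t3, t8 (3 run).
Changed values: a2, t1, t3, t8.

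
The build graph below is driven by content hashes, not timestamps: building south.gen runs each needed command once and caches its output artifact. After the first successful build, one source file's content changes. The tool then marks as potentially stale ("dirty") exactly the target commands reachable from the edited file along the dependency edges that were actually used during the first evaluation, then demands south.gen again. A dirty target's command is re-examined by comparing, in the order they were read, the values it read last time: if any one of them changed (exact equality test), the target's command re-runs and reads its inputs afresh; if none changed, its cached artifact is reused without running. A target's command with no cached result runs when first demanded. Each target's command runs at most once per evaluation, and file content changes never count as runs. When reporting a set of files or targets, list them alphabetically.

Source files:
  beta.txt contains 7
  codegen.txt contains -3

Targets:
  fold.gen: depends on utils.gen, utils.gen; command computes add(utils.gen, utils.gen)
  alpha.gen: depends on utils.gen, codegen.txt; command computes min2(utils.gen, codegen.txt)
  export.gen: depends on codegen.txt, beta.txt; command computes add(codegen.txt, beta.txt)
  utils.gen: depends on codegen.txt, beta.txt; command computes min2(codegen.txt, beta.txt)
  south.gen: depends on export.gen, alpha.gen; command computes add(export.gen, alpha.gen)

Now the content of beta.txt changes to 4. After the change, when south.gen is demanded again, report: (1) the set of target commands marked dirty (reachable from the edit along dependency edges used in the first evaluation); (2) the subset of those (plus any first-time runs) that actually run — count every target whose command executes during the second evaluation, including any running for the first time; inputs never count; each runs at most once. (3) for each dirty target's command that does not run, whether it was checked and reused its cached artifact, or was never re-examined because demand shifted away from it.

Dirty set: alpha.gen, export.gen, south.gen, utils.gen.
Run set: export.gen, south.gen, utils.gen (3 run).
Re-examined without running (cache reused): alpha.gen.
The important point: at alpha.gen every value read last time is unchanged, so the dirty flag clears without a run.

Initial pass — values computed on the first demand:
  export.gen = add(-3, 7) = 4
  utils.gen = min2(-3, 7) = -3
  alpha.gen = min2(-3, -3) = -3
  south.gen = add(4, -3) = 1

Second demand — change propagation:
  export.gen: re-runs because beta.txt 7->4; new result 1.
  utils.gen: re-runs because beta.txt 7->4; new result -3 (unchanged).
  alpha.gen: re-examined; everything it read last time is the same (utils.gen unchanged, codegen.txt unchanged) — cache -3 kept, no run.
  south.gen: re-runs because export.gen 4->1; new result -2.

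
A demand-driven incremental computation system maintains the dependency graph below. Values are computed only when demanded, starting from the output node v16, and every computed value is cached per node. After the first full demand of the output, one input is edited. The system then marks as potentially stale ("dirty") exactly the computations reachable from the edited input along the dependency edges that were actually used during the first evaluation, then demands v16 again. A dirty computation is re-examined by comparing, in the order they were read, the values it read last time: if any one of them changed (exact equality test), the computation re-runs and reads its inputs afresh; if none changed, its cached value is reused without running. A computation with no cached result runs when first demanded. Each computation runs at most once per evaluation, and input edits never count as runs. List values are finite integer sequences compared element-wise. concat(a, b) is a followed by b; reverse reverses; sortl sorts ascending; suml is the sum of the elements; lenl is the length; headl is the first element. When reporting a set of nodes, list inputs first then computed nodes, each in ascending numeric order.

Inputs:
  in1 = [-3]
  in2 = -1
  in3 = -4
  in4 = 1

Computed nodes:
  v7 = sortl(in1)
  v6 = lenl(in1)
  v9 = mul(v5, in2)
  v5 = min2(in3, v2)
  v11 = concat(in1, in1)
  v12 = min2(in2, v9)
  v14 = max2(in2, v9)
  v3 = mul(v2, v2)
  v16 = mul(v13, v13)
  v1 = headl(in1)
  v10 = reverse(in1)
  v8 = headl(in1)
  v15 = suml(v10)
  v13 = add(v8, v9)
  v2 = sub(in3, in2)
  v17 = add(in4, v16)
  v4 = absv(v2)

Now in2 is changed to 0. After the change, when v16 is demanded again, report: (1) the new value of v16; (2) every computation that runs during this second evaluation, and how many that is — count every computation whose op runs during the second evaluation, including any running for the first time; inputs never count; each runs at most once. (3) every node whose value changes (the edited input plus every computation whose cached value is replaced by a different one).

New value of v16: 9.
Computations that run: v2, v5, v9, v13, v16 — 5 in total.
Values that change: in2, v2, v9, v13, v16.

First evaluation (everything demanded from the output):
  v2 = sub(-4, -1) = -3
  v5 = min2(-4, -3) = -4
  v8 = headl([-3]) = -3
  v9 = mul(-4, -1) = 4
  v13 = add(-3, 4) = 1
  v16 = mul(1, 1) = 1

Propagation after the edit:
  v2: runs — in2 -1->0; result -4.
  v5: runs — v2 -3->-4; result -4 (same value as before).
  v9: runs — in2 -1->0; result 0.
  v13: runs — v9 4->0; result -3.
  v16: runs — v13 1->-3; v13 1->-3; result 9.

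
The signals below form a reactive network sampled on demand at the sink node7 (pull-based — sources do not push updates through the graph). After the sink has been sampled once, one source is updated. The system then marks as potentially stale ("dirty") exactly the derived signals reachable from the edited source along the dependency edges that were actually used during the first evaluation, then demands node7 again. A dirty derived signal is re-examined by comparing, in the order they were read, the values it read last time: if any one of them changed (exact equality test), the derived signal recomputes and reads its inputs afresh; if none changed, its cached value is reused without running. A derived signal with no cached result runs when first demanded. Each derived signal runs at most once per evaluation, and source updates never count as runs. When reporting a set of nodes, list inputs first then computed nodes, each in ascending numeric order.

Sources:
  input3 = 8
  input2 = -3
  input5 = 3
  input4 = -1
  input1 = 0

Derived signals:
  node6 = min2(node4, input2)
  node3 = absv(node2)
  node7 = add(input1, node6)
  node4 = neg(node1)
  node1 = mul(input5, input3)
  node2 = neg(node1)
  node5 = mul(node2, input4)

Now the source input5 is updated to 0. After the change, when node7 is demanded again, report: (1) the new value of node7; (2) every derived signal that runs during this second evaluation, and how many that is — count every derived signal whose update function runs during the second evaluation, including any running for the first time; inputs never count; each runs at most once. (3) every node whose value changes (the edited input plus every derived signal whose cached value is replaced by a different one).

node7 now evaluates to -3.
Run set: node1, node4, node6, node7 (4 run).
Changed values: input5, node1, node4, node6, node7.

Initial pass — values computed on the first demand:
  node1 = mul(3, 8) = 24
  node4 = neg(24) = -24
  node6 = min2(-24, -3) = -24
  node7 = add(0, -24) = -24

Second demand — change propagation:
  node1: re-runs because input5 3->0; new result 0.
  node4: re-runs because node1 24->0; new result 0.
  node6: re-runs because node4 -24->0; new result -3.
  node7: re-runs because node6 -24->-3; new result -3.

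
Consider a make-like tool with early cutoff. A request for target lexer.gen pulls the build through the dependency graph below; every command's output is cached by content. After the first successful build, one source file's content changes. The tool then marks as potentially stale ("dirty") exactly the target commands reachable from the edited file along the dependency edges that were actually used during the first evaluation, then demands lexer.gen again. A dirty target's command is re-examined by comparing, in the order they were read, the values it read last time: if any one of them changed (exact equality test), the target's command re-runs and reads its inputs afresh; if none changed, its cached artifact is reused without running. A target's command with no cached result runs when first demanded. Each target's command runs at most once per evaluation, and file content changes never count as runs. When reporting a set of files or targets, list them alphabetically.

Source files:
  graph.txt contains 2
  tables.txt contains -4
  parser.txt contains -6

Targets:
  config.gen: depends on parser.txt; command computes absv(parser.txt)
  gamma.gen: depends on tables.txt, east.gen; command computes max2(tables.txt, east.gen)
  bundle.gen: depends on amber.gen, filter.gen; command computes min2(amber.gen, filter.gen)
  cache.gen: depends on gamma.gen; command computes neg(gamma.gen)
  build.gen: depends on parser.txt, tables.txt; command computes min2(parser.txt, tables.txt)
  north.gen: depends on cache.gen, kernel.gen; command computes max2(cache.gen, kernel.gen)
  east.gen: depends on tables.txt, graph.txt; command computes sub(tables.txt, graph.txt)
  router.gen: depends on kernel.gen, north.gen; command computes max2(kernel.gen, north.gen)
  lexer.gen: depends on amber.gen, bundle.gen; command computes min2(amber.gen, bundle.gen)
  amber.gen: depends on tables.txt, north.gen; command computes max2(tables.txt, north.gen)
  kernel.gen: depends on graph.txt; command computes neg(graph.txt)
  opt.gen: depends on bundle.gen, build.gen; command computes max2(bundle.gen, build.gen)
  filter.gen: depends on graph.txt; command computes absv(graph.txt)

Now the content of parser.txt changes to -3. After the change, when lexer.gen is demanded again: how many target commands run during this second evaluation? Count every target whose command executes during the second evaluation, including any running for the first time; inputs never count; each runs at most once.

0 target commands run: none.
Note the shortcut — parser.txt feeds only undemanded nodes, so no recomputation happens.

First demand of the output computes:
  east.gen = sub(-4, 2) = -6
  filter.gen = absv(2) = 2
  gamma.gen = max2(-4, -6) = -4
  cache.gen = neg(-4) = 4
  kernel.gen = neg(2) = -2
  north.gen = max2(4, -2) = 4
  amber.gen = max2(-4, 4) = 4
  bundle.gen = min2(4, 2) = 2
  lexer.gen = min2(4, 2) = 2

After the edit, cleaning proceeds:
  parser.txt only reaches undemanded nodes; the second demand re-runs nothing.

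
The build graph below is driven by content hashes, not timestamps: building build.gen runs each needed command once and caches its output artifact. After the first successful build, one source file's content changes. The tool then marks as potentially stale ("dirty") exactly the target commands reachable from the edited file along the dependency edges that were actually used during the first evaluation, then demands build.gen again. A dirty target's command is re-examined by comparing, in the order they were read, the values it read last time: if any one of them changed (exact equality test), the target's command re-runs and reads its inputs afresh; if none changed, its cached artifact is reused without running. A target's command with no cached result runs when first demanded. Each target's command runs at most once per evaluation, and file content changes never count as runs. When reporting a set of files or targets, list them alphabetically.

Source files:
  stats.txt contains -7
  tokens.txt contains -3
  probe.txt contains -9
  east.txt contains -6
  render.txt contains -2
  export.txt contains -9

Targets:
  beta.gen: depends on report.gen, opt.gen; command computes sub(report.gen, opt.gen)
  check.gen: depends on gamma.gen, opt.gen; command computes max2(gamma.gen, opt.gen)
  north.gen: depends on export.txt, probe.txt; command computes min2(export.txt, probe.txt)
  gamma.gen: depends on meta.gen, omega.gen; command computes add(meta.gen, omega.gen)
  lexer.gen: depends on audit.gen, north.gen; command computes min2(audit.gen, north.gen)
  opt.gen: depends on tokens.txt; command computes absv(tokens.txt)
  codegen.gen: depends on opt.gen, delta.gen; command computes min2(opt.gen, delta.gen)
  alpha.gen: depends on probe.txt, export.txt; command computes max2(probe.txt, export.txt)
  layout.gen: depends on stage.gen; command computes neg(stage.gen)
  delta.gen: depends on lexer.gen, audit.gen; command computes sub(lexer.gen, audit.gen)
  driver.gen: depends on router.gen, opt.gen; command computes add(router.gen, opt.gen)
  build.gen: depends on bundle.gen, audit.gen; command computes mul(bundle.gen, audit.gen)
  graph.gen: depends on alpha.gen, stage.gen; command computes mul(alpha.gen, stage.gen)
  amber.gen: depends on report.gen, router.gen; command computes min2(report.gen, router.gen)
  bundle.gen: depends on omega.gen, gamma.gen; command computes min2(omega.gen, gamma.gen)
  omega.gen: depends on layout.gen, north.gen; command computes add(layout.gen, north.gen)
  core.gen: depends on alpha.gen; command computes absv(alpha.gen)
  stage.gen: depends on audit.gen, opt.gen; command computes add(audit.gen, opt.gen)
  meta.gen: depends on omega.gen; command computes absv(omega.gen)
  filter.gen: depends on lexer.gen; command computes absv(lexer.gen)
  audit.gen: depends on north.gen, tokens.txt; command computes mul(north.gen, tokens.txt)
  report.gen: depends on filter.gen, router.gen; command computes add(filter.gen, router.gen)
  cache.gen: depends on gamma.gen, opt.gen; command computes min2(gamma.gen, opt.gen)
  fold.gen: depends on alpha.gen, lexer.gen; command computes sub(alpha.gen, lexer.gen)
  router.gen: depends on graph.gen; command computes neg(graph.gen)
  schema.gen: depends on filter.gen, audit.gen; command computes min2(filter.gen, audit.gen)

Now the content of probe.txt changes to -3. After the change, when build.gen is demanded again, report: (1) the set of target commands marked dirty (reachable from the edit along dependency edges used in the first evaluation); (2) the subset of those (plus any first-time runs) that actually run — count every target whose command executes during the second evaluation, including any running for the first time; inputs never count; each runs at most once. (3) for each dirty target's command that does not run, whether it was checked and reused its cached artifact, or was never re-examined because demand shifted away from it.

Dirty set: audit.gen, build.gen, bundle.gen, gamma.gen, layout.gen, meta.gen, north.gen, omega.gen, stage.gen.
Run set: north.gen (1 run).
Re-examined without running (cache reused): audit.gen, build.gen, bundle.gen, gamma.gen, layout.gen, meta.gen, omega.gen, stage.gen.
The important point: north.gen recomputes to an identical value, and the output ends up unchanged.

Initial pass — values computed on the first demand:
  north.gen = min2(-9, -9) = -9
  audit.gen = mul(-9, -3) = 27
  opt.gen = absv(-3) = 3
  stage.gen = add(27, 3) = 30
  layout.gen = neg(30) = -30
  omega.gen = add(-30, -9) = -39
  meta.gen = absv(-39) = 39
  gamma.gen = add(39, -39) = 0
  bundle.gen = min2(-39, 0) = -39
  build.gen = mul(-39, 27) = -1053

Second demand — change propagation:
  north.gen: re-runs because probe.txt -9->-3; new result -9 (unchanged).
  audit.gen: re-examined; everything it read last time is the same (north.gen unchanged, tokens.txt unchanged) — cache 27 kept, no run.
  stage.gen: re-examined; everything it read last time is the same (audit.gen unchanged, opt.gen unchanged) — cache 30 kept, no run.
  layout.gen: re-examined; everything it read last time is the same (stage.gen unchanged) — cache -30 kept, no run.
  omega.gen: re-examined; everything it read last time is the same (layout.gen unchanged, north.gen unchanged) — cache -39 kept, no run.
  meta.gen: re-examined; everything it read last time is the same (omega.gen unchanged) — cache 39 kept, no run.
  gamma.gen: re-examined; everything it read last time is the same (meta.gen unchanged, omega.gen unchanged) — cache 0 kept, no run.
  bundle.gen: re-examined; everything it read last time is the same (omega.gen unchanged, gamma.gen unchanged) — cache -39 kept, no run.
  build.gen: re-examined; everything it read last time is the same (bundle.gen unchanged, audit.gen unchanged) — cache -1053 kept, no run.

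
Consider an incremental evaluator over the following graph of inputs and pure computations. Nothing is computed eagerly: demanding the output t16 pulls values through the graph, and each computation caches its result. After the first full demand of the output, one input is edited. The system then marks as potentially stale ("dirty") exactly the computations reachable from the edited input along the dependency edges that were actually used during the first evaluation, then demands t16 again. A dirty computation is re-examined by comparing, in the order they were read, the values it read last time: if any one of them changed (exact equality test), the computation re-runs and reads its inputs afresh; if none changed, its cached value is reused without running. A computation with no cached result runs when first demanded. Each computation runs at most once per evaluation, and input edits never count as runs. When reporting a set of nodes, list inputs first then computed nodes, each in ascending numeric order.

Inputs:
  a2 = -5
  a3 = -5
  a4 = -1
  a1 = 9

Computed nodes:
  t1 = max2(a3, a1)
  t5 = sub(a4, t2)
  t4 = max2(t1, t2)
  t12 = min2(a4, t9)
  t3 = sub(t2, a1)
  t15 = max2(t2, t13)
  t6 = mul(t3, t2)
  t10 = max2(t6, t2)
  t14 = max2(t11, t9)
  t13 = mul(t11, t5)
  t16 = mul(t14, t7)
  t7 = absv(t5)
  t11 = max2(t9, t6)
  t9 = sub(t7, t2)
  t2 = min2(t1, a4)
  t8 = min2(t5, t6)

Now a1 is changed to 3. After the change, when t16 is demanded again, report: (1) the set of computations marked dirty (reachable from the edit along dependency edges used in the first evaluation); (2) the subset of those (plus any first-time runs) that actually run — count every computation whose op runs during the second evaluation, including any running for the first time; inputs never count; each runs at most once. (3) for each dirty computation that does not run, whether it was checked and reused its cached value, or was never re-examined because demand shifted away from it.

Dirty set: t1, t2, t3, t5, t6, t7, t9, t11, t14, t16.
Run set: t1, t2, t3, t6, t11, t14, t16 (7 run).
Re-examined without running (cache reused): t5, t7, t9.
The important point: at t5 every value read last time is unchanged, so the dirty flag clears without a run.

Initial pass — values computed on the first demand:
  t1 = max2(-5, 9) = 9
  t2 = min2(9, -1) = -1
  t3 = sub(-1, 9) = -10
  t5 = sub(-1, -1) = 0
  t6 = mul(-10, -1) = 10
  t7 = absv(0) = 0
  t9 = sub(0, -1) = 1
  t11 = max2(1, 10) = 10
  t14 = max2(10, 1) = 10
  t16 = mul(10, 0) = 0

Second demand — change propagation:
  t1: re-runs because a1 9->3; new result 3.
  t2: re-runs because t1 9->3; new result -1 (unchanged).
  t3: re-runs because a1 9->3; new result -4.
  t5: re-examined; everything it read last time is the same (a4 unchanged, t2 unchanged) — cache 0 kept, no run.
  t6: re-runs because t3 -10->-4; new result 4.
  t7: re-examined; everything it read last time is the same (t5 unchanged) — cache 0 kept, no run.
  t9: re-examined; everything it read last time is the same (t7 unchanged, t2 unchanged) — cache 1 kept, no run.
  t11: re-runs because t6 10->4; new result 4.
  t14: re-runs because t11 10->4; new result 4.
  t16: re-runs because t14 10->4; new result 0 (unchanged).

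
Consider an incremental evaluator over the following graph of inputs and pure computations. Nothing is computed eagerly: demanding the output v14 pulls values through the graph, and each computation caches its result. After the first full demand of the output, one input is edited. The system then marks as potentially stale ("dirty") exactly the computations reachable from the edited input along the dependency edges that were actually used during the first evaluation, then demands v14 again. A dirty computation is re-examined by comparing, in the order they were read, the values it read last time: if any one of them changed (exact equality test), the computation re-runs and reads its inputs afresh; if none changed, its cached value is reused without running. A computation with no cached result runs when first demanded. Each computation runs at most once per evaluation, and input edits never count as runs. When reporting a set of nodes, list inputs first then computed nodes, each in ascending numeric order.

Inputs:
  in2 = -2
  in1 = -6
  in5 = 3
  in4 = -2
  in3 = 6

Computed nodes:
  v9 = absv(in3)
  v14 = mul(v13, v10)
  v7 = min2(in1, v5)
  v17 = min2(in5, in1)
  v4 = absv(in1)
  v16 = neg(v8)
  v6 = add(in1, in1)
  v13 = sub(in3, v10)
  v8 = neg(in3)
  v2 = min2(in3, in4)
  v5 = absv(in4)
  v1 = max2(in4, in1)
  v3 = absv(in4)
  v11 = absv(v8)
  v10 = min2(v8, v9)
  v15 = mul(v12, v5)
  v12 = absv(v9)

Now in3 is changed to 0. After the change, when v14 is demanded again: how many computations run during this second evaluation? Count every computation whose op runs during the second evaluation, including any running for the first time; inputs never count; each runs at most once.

Initial pass — values computed on the first demand:
  v8 = neg(6) = -6
  v9 = absv(6) = 6
  v10 = min2(-6, 6) = -6
  v13 = sub(6, -6) = 12
  v14 = mul(12, -6) = -72

Second demand — change propagation:
  v8: re-runs because in3 6->0; new result 0.
  v9: re-runs because in3 6->0; new result 0.
  v10: re-runs because v8 -6->0; v9 6->0; new result 0.
  v13: re-runs because in3 6->0; v10 -6->0; new result 0.
  v14: re-runs because v13 12->0; v10 -6->0; new result 0.

Run set: v8, v9, v10, v13, v14 (5 run).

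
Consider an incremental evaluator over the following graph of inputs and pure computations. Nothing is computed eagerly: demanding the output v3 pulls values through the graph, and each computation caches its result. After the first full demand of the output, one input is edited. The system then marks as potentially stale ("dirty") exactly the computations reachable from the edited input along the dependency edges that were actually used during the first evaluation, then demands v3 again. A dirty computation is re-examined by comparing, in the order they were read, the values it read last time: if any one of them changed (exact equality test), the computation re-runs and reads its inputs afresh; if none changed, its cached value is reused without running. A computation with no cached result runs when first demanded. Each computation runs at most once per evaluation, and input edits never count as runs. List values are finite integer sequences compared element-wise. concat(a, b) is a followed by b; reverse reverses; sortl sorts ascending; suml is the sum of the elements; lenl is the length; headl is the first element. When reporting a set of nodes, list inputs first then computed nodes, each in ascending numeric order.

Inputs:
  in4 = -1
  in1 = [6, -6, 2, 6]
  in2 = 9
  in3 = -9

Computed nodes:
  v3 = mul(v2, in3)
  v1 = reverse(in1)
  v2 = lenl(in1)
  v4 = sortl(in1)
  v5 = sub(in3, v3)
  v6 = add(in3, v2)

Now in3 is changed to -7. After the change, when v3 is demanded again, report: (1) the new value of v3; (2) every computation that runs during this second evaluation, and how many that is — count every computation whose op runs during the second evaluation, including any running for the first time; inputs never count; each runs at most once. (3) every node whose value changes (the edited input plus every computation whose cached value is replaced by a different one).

v3 now evaluates to -28.
Run set: v3 (1 run).
Changed values: in3, v3.

Initial pass — values computed on the first demand:
  v2 = lenl([6, -6, 2, 6]) = 4
  v3 = mul(4, -9) = -36

Second demand — change propagation:
  v3: re-runs because in3 -9->-7; new result -28.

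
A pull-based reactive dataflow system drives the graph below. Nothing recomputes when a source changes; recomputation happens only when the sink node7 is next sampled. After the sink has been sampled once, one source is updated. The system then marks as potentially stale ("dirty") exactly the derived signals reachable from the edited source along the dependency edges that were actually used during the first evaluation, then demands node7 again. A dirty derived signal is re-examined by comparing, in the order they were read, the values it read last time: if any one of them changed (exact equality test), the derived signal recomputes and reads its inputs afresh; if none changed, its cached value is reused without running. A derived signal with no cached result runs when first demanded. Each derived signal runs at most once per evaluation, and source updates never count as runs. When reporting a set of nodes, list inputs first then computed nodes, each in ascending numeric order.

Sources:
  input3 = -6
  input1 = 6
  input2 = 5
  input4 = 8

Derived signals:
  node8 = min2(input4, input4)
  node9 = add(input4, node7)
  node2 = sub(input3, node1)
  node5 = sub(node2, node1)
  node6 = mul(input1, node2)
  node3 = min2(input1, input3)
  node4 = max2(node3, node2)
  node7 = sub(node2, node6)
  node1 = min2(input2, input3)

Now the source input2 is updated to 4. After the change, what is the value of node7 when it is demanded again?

First evaluation (everything demanded from the output):
  node1 = min2(5, -6) = -6
  node2 = sub(-6, -6) = 0
  node6 = mul(6, 0) = 0
  node7 = sub(0, 0) = 0

Propagation after the edit:
  node1: runs — input2 5->4; result -6 (same value as before).
  node2: checked — values it read are unchanged (input3 unchanged, node1 unchanged); reused cached 0 without running.
  node6: checked — values it read are unchanged (input1 unchanged, node2 unchanged); reused cached 0 without running.
  node7: checked — values it read are unchanged (node2 unchanged, node6 unchanged); reused cached 0 without running.

Key observation: the change is absorbed at node1 — it re-runs but produces the same value, and the output's value is unchanged.

New value of node7: 0.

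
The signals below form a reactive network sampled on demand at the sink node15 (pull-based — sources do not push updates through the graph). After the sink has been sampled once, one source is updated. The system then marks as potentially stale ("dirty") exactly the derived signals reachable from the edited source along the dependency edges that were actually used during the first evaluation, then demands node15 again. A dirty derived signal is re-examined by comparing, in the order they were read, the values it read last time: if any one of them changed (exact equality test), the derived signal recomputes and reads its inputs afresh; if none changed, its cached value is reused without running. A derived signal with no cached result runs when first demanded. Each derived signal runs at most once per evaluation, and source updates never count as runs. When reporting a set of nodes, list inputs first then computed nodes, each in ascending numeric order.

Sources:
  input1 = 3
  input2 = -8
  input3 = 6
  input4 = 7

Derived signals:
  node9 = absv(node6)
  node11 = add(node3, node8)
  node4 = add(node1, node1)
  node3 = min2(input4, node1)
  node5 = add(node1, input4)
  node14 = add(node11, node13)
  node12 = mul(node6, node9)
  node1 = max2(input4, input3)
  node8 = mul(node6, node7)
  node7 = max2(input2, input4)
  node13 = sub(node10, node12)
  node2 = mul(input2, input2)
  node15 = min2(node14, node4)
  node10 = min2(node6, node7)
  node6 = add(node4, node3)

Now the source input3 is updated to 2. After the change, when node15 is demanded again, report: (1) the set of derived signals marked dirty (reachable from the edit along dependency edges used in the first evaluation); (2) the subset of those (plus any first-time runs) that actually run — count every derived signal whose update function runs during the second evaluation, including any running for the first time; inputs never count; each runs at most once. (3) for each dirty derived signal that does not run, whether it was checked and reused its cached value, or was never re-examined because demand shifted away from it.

Dirty set: node1, node3, node4, node6, node8, node9, node10, node11, node12, node13, node14, node15.
Run set: node1 (1 run).
Re-examined without running (cache reused): node3, node4, node6, node8, node9, node10, node11, node12, node13, node14, node15.
The important point: node1 recomputes to an identical value, and the output ends up unchanged.

Initial pass — values computed on the first demand:
  node1 = max2(7, 6) = 7
  node3 = min2(7, 7) = 7
  node4 = add(7, 7) = 14
  node6 = add(14, 7) = 21
  node7 = max2(-8, 7) = 7
  node8 = mul(21, 7) = 147
  node9 = absv(21) = 21
  node10 = min2(21, 7) = 7
  node11 = add(7, 147) = 154
  node12 = mul(21, 21) = 441
  node13 = sub(7, 441) = -434
  node14 = add(154, -434) = -280
  node15 = min2(-280, 14) = -280

Second demand — change propagation:
  node1: re-runs because input3 6->2; new result 7 (unchanged).
  node3: re-examined; everything it read last time is the same (input4 unchanged, node1 unchanged) — cache 7 kept, no run.
  node4: re-examined; everything it read last time is the same (node1 unchanged, node1 unchanged) — cache 14 kept, no run.
  node6: re-examined; everything it read last time is the same (node4 unchanged, node3 unchanged) — cache 21 kept, no run.
  node8: re-examined; everything it read last time is the same (node6 unchanged, node7 unchanged) — cache 147 kept, no run.
  node9: re-examined; everything it read last time is the same (node6 unchanged) — cache 21 kept, no run.
  node10: re-examined; everything it read last time is the same (node6 unchanged, node7 unchanged) — cache 7 kept, no run.
  node11: re-examined; everything it read last time is the same (node3 unchanged, node8 unchanged) — cache 154 kept, no run.
  node12: re-examined; everything it read last time is the same (node6 unchanged, node9 unchanged) — cache 441 kept, no run.
  node13: re-examined; everything it read last time is the same (node10 unchanged, node12 unchanged) — cache -434 kept, no run.
  node14: re-examined; everything it read last time is the same (node11 unchanged, node13 unchanged) — cache -280 kept, no run.
  node15: re-examined; everything it read last time is the same (node14 unchanged, node4 unchanged) — cache -280 kept, no run.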